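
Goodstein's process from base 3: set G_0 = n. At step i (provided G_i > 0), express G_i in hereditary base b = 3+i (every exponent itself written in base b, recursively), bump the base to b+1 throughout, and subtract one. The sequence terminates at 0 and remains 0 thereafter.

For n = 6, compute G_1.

7

base 3: 6 = 2·3; at 4: 2·4 = 8; next = 7
base 4: 7 = 4 + 3; at 5: 5 + 3 = 8; next = 7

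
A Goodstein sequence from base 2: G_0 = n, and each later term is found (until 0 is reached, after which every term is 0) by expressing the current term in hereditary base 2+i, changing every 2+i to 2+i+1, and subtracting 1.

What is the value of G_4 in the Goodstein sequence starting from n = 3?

1

G_0=3  [base 2] 2 + 1  →[2↦3]→  3 + 1 = 4  −1 ⇒ G_1=3
G_1=3  [base 3] 3  →[3↦4]→  4 = 4  −1 ⇒ G_2=3
G_2=3  [base 4] 3  →[4↦5]→  3 = 3  −1 ⇒ G_3=2
G_3=2  [base 5] 2  →[5↦6]→  2 = 2  −1 ⇒ G_4=1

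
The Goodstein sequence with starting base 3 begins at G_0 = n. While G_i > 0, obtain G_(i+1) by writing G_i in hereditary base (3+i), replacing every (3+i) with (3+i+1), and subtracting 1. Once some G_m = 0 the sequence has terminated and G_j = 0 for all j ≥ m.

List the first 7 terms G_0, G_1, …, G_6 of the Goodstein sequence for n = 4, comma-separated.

step 0: 4 = 3 + 1; sub 4 for 3: 4 + 1; = 5; G_1 = 5−1 = 4
step 1: 4 = 4; sub 5 for 4: 5; = 5; G_2 = 5−1 = 4
step 2: 4 = 4; sub 6 for 5: 4; = 4; G_3 = 4−1 = 3
step 3: 3 = 3; sub 7 for 6: 3; = 3; G_4 = 3−1 = 2
step 4: 2 = 2; sub 8 for 7: 2; = 2; G_5 = 2−1 = 1
step 5: 1 = 1; sub 9 for 8: 1; = 1; G_6 = 1−1 = 0

4, 4, 4, 3, 2, 1, 0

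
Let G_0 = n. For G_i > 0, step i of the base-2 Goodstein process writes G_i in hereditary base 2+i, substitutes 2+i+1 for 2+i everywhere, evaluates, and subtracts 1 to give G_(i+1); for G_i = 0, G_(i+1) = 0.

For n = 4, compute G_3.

[0] 4 ≡ 2^2 (base 2). Lift 3: 27. −1: 26.
[1] 26 ≡ 2·3^2 + 2·3 + 2 (base 3). Lift 4: 42. −1: 41.
[2] 41 ≡ 2·4^2 + 2·4 + 1 (base 4). Lift 5: 61. −1: 60.

60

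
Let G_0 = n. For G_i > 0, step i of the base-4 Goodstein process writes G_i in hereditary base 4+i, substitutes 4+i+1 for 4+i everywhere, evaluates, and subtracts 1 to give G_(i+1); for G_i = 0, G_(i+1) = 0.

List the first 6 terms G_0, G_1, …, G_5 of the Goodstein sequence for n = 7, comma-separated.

7, 7, 7, 7, 7, 6

(0) 7|_4 = 4 + 3 ↦ 5 + 3|_5 = 8 ⇒ 7
(1) 7|_5 = 5 + 2 ↦ 6 + 2|_6 = 8 ⇒ 7
(2) 7|_6 = 6 + 1 ↦ 7 + 1|_7 = 8 ⇒ 7
(3) 7|_7 = 7 ↦ 8|_8 = 8 ⇒ 7
(4) 7|_8 = 7 ↦ 7|_9 = 7 ⇒ 6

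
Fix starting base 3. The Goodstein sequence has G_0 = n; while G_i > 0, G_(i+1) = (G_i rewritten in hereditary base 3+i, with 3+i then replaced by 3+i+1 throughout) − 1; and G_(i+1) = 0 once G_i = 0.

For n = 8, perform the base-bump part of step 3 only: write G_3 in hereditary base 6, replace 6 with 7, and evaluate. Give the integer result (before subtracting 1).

12

base 3: 8 = 2·3 + 2; at 4: 2·4 + 2 = 10; next = 9
base 4: 9 = 2·4 + 1; at 5: 2·5 + 1 = 11; next = 10
base 5: 10 = 2·5; at 6: 2·6 = 12; next = 11
base 6: 11 = 6 + 5; at 7: 7 + 5 = 12; next = 11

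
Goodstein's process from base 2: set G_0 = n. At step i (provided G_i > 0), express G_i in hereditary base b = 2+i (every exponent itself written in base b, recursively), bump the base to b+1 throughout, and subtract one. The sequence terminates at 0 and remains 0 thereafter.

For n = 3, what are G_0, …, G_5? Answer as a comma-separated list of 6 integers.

3 —HB2→ 2 + 1 —bump→ 3 + 1 = 4 —(−1)→ 3
3 —HB3→ 3 —bump→ 4 = 4 —(−1)→ 3
3 —HB4→ 3 —bump→ 3 = 3 —(−1)→ 2
2 —HB5→ 2 —bump→ 2 = 2 —(−1)→ 1
1 —HB6→ 1 —bump→ 1 = 1 —(−1)→ 0

3, 3, 3, 2, 1, 0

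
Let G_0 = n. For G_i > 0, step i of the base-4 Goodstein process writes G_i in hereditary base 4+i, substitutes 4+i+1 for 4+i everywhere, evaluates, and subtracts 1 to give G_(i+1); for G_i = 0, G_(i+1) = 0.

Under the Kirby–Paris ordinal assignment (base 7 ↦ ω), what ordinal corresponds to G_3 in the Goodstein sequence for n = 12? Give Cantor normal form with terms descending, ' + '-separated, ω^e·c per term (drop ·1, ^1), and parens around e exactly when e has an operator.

ω·2 + 2

step 0: 12 = 3·4; sub 5 for 4: 3·5; = 15; G_1 = 15−1 = 14
step 1: 14 = 2·5 + 4; sub 6 for 5: 2·6 + 4; = 16; G_2 = 16−1 = 15
step 2: 15 = 2·6 + 3; sub 7 for 6: 2·7 + 3; = 17; G_3 = 17−1 = 16
step 3: 16 = 2·7 + 2; sub 8 for 7: 2·8 + 2; = 18; G_4 = 18−1 = 17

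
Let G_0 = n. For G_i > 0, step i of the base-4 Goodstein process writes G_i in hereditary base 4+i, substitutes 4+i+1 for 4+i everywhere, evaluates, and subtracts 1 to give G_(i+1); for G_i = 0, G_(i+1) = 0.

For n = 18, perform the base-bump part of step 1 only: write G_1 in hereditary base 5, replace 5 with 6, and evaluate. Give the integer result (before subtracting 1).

i=0: 18 = 4^2 + 2 (b=4); 4→5: 5^2 + 2 = 27; 27−1 = 26
i=1: 26 = 5^2 + 1 (b=5); 5→6: 6^2 + 1 = 37; 37−1 = 36

37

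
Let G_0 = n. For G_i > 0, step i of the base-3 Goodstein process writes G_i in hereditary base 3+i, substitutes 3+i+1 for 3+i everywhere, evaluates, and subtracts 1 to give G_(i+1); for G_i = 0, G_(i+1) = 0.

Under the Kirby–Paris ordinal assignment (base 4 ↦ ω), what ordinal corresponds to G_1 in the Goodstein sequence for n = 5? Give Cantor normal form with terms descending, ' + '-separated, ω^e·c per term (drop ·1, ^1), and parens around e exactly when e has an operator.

[0] 5 ≡ 3 + 2 (base 3). Lift 4: 6. −1: 5.
[1] 5 ≡ 4 + 1 (base 4). Lift 5: 6. −1: 5.

ω + 1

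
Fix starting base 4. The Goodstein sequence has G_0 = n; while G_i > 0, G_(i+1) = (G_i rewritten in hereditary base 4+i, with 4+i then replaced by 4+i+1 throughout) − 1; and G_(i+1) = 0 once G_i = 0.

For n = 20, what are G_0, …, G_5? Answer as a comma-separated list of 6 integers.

20 —HB4→ 4^2 + 4 —bump→ 5^2 + 5 = 30 —(−1)→ 29
29 —HB5→ 5^2 + 4 —bump→ 6^2 + 4 = 40 —(−1)→ 39
39 —HB6→ 6^2 + 3 —bump→ 7^2 + 3 = 52 —(−1)→ 51
51 —HB7→ 7^2 + 2 —bump→ 8^2 + 2 = 66 —(−1)→ 65
65 —HB8→ 8^2 + 1 —bump→ 9^2 + 1 = 82 —(−1)→ 81

20, 29, 39, 51, 65, 81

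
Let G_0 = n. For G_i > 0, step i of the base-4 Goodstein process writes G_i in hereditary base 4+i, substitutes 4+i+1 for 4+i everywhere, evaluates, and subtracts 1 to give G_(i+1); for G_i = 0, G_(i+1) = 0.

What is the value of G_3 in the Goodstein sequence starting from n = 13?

(0) 13|_4 = 3·4 + 1 ↦ 3·5 + 1|_5 = 16 ⇒ 15
(1) 15|_5 = 3·5 ↦ 3·6|_6 = 18 ⇒ 17
(2) 17|_6 = 2·6 + 5 ↦ 2·7 + 5|_7 = 19 ⇒ 18
(3) 18|_7 = 2·7 + 4 ↦ 2·8 + 4|_8 = 20 ⇒ 19

18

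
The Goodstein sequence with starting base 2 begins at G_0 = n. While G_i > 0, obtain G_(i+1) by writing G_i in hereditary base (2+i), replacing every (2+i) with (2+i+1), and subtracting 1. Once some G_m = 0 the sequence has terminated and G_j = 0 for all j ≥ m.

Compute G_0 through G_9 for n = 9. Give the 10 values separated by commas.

9, 81, 1023, 9842, 140743, 2471826, 50333399, 1162263921, 30000003325, 855935016215

step 0: 9 = 2^(2 + 1) + 1; sub 3 for 2: 3^(3 + 1) + 1; = 82; G_1 = 82−1 = 81
step 1: 81 = 3^(3 + 1); sub 4 for 3: 4^(4 + 1); = 1024; G_2 = 1024−1 = 1023
step 2: 1023 = 3·4^4 + 3·4^3 + 3·4^2 + 3·4 + 3; sub 5 for 4: 3·5^5 + 3·5^3 + 3·5^2 + 3·5 + 3; = 9843; G_3 = 9843−1 = 9842
step 3: 9842 = 3·5^5 + 3·5^3 + 3·5^2 + 3·5 + 2; sub 6 for 5: 3·6^6 + 3·6^3 + 3·6^2 + 3·6 + 2; = 140744; G_4 = 140744−1 = 140743
step 4: 140743 = 3·6^6 + 3·6^3 + 3·6^2 + 3·6 + 1; sub 7 for 6: 3·7^7 + 3·7^3 + 3·7^2 + 3·7 + 1; = 2471827; G_5 = 2471827−1 = 2471826
step 5: 2471826 = 3·7^7 + 3·7^3 + 3·7^2 + 3·7; sub 8 for 7: 3·8^8 + 3·8^3 + 3·8^2 + 3·8; = 50333400; G_6 = 50333400−1 = 50333399
step 6: 50333399 = 3·8^8 + 3·8^3 + 3·8^2 + 2·8 + 7; sub 9 for 8: 3·9^9 + 3·9^3 + 3·9^2 + 2·9 + 7; = 1162263922; G_7 = 1162263922−1 = 1162263921
step 7: 1162263921 = 3·9^9 + 3·9^3 + 3·9^2 + 2·9 + 6; sub 10 for 9: 3·10^10 + 3·10^3 + 3·10^2 + 2·10 + 6; = 30000003326; G_8 = 30000003326−1 = 30000003325
step 8: 30000003325 = 3·10^10 + 3·10^3 + 3·10^2 + 2·10 + 5; sub 11 for 10: 3·11^11 + 3·11^3 + 3·11^2 + 2·11 + 5; = 855935016216; G_9 = 855935016216−1 = 855935016215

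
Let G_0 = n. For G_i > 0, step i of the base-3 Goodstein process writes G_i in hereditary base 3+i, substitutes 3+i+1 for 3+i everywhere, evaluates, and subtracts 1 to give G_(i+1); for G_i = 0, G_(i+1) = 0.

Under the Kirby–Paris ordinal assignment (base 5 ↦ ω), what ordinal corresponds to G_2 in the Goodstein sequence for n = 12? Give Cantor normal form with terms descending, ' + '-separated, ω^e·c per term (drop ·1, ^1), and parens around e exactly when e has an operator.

i=0: 12 = 3^2 + 3 (b=3); 3→4: 4^2 + 4 = 20; 20−1 = 19
i=1: 19 = 4^2 + 3 (b=4); 4→5: 5^2 + 3 = 28; 28−1 = 27
i=2: 27 = 5^2 + 2 (b=5); 5→6: 6^2 + 2 = 38; 38−1 = 37

ω^2 + 2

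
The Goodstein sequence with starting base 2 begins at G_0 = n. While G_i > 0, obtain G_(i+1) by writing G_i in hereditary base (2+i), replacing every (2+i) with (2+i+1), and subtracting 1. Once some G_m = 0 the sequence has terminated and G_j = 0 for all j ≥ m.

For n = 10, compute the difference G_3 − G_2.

G_0=10  [base 2] 2^(2 + 1) + 2  →[2↦3]→  3^(3 + 1) + 3 = 84  −1 ⇒ G_1=83
G_1=83  [base 3] 3^(3 + 1) + 2  →[3↦4]→  4^(4 + 1) + 2 = 1026  −1 ⇒ G_2=1025
G_2=1025  [base 4] 4^(4 + 1) + 1  →[4↦5]→  5^(5 + 1) + 1 = 15626  −1 ⇒ G_3=15625

14600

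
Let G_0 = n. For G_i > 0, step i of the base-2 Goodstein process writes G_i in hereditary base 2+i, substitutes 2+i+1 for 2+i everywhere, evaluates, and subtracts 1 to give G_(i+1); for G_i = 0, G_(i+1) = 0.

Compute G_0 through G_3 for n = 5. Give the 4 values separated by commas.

5, 27, 255, 467

step 0: 5 = 2^2 + 1; sub 3 for 2: 3^3 + 1; = 28; G_1 = 28−1 = 27
step 1: 27 = 3^3; sub 4 for 3: 4^4; = 256; G_2 = 256−1 = 255
step 2: 255 = 3·4^3 + 3·4^2 + 3·4 + 3; sub 5 for 4: 3·5^3 + 3·5^2 + 3·5 + 3; = 468; G_3 = 468−1 = 467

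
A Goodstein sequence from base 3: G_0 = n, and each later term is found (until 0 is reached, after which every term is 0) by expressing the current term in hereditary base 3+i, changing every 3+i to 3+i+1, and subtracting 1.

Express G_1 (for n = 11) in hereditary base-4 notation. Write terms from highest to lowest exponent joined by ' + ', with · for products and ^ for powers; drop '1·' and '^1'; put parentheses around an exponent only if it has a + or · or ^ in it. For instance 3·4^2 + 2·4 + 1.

4^2 + 1

(0) 11|_3 = 3^2 + 2 ↦ 4^2 + 2|_4 = 18 ⇒ 17
(1) 17|_4 = 4^2 + 1 ↦ 5^2 + 1|_5 = 26 ⇒ 25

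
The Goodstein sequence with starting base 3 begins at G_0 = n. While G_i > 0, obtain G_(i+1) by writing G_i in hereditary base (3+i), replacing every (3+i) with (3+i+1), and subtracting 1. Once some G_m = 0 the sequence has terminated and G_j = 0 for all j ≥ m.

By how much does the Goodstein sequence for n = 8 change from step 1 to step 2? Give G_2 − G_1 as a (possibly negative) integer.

base 3: 8 = 2·3 + 2; at 4: 2·4 + 2 = 10; next = 9
base 4: 9 = 2·4 + 1; at 5: 2·5 + 1 = 11; next = 10

1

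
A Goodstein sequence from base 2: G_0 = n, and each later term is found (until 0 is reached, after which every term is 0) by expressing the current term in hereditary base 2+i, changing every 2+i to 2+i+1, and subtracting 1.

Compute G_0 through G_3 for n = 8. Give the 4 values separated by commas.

8, 80, 553, 6310

base 2: 8 = 2^(2 + 1); at 3: 3^(3 + 1) = 81; next = 80
base 3: 80 = 2·3^3 + 2·3^2 + 2·3 + 2; at 4: 2·4^4 + 2·4^2 + 2·4 + 2 = 554; next = 553
base 4: 553 = 2·4^4 + 2·4^2 + 2·4 + 1; at 5: 2·5^5 + 2·5^2 + 2·5 + 1 = 6311; next = 6310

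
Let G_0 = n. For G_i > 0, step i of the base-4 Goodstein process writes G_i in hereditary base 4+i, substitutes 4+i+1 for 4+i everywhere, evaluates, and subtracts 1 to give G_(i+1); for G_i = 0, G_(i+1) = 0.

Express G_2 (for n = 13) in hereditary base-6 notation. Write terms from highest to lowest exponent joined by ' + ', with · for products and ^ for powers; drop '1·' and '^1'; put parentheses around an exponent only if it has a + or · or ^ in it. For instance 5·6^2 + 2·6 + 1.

13 —HB4→ 3·4 + 1 —bump→ 3·5 + 1 = 16 —(−1)→ 15
15 —HB5→ 3·5 —bump→ 3·6 = 18 —(−1)→ 17
17 —HB6→ 2·6 + 5 —bump→ 2·7 + 5 = 19 —(−1)→ 18

2·6 + 5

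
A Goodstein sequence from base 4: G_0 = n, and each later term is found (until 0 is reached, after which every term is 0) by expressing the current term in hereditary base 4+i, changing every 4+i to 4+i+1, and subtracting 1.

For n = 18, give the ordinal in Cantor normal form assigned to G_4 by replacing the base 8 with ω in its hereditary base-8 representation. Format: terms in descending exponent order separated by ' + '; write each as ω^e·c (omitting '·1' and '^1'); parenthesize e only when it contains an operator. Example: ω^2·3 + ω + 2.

ω·6 + 5

(0) 18|_4 = 4^2 + 2 ↦ 5^2 + 2|_5 = 27 ⇒ 26
(1) 26|_5 = 5^2 + 1 ↦ 6^2 + 1|_6 = 37 ⇒ 36
(2) 36|_6 = 6^2 ↦ 7^2|_7 = 49 ⇒ 48
(3) 48|_7 = 6·7 + 6 ↦ 6·8 + 6|_8 = 54 ⇒ 53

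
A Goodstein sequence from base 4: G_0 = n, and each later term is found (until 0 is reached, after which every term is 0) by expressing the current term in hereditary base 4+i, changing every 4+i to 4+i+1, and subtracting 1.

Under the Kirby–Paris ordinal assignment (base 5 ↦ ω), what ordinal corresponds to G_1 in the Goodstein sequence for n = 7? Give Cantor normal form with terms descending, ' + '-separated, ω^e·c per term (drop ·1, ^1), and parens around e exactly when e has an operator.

7 —HB4→ 4 + 3 —bump→ 5 + 3 = 8 —(−1)→ 7
7 —HB5→ 5 + 2 —bump→ 6 + 2 = 8 —(−1)→ 7

ω + 2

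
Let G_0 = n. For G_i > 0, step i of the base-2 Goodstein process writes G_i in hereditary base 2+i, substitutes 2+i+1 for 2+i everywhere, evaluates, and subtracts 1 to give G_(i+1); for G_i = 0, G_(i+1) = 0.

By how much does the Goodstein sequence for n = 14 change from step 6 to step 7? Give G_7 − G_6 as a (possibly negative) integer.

14 —HB2→ 2^(2 + 1) + 2^2 + 2 —bump→ 3^(3 + 1) + 3^3 + 3 = 111 —(−1)→ 110
110 —HB3→ 3^(3 + 1) + 3^3 + 2 —bump→ 4^(4 + 1) + 4^4 + 2 = 1282 —(−1)→ 1281
1281 —HB4→ 4^(4 + 1) + 4^4 + 1 —bump→ 5^(5 + 1) + 5^5 + 1 = 18751 —(−1)→ 18750
18750 —HB5→ 5^(5 + 1) + 5^5 —bump→ 6^(6 + 1) + 6^6 = 326592 —(−1)→ 326591
326591 —HB6→ 6^(6 + 1) + 5·6^5 + 5·6^4 + 5·6^3 + 5·6^2 + 5·6 + 5 —bump→ 7^(7 + 1) + 5·7^5 + 5·7^4 + 5·7^3 + 5·7^2 + 5·7 + 5 = 5862841 —(−1)→ 5862840
5862840 —HB7→ 7^(7 + 1) + 5·7^5 + 5·7^4 + 5·7^3 + 5·7^2 + 5·7 + 4 —bump→ 8^(8 + 1) + 5·8^5 + 5·8^4 + 5·8^3 + 5·8^2 + 5·8 + 4 = 134404972 —(−1)→ 134404971
134404971 —HB8→ 8^(8 + 1) + 5·8^5 + 5·8^4 + 5·8^3 + 5·8^2 + 5·8 + 3 —bump→ 9^(9 + 1) + 5·9^5 + 5·9^4 + 5·9^3 + 5·9^2 + 5·9 + 3 = 3487116549 —(−1)→ 3487116548

3352711577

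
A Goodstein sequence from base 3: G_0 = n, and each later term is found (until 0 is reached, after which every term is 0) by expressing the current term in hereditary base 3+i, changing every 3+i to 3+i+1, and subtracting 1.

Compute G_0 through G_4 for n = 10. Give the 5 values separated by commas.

10, 16, 24, 27, 30

[0] 10 ≡ 3^2 + 1 (base 3). Lift 4: 17. −1: 16.
[1] 16 ≡ 4^2 (base 4). Lift 5: 25. −1: 24.
[2] 24 ≡ 4·5 + 4 (base 5). Lift 6: 28. −1: 27.
[3] 27 ≡ 4·6 + 3 (base 6). Lift 7: 31. −1: 30.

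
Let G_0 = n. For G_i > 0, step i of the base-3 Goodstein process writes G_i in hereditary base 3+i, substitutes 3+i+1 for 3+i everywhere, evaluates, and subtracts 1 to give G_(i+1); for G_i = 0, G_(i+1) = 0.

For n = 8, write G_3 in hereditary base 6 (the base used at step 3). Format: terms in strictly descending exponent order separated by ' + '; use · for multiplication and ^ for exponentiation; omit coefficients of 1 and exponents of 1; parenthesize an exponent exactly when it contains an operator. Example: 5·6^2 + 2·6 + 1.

6 + 5

G_0=8  [base 3] 2·3 + 2  →[3↦4]→  2·4 + 2 = 10  −1 ⇒ G_1=9
G_1=9  [base 4] 2·4 + 1  →[4↦5]→  2·5 + 1 = 11  −1 ⇒ G_2=10
G_2=10  [base 5] 2·5  →[5↦6]→  2·6 = 12  −1 ⇒ G_3=11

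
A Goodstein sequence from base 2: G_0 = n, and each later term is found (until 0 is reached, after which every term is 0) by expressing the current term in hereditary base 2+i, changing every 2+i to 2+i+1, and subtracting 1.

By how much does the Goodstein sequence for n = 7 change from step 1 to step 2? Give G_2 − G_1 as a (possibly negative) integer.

229

(0) 7|_2 = 2^2 + 2 + 1 ↦ 3^3 + 3 + 1|_3 = 31 ⇒ 30
(1) 30|_3 = 3^3 + 3 ↦ 4^4 + 4|_4 = 260 ⇒ 259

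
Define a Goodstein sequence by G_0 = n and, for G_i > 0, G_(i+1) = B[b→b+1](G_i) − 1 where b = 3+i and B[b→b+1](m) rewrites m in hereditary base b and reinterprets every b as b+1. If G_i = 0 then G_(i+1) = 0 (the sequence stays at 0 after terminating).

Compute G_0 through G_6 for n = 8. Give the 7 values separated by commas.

8, 9, 10, 11, 11, 11, 11

G_0 = 8. HB_3(8) = 2·3 + 2. Bump = 10. G_1 = 9.
G_1 = 9. HB_4(9) = 2·4 + 1. Bump = 11. G_2 = 10.
G_2 = 10. HB_5(10) = 2·5. Bump = 12. G_3 = 11.
G_3 = 11. HB_6(11) = 6 + 5. Bump = 12. G_4 = 11.
G_4 = 11. HB_7(11) = 7 + 4. Bump = 12. G_5 = 11.
G_5 = 11. HB_8(11) = 8 + 3. Bump = 12. G_6 = 11.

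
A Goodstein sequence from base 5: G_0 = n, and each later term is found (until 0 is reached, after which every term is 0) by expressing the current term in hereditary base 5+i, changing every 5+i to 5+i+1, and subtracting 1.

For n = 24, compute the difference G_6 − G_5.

(0) 24|_5 = 4·5 + 4 ↦ 4·6 + 4|_6 = 28 ⇒ 27
(1) 27|_6 = 4·6 + 3 ↦ 4·7 + 3|_7 = 31 ⇒ 30
(2) 30|_7 = 4·7 + 2 ↦ 4·8 + 2|_8 = 34 ⇒ 33
(3) 33|_8 = 4·8 + 1 ↦ 4·9 + 1|_9 = 37 ⇒ 36
(4) 36|_9 = 4·9 ↦ 4·10|_10 = 40 ⇒ 39
(5) 39|_10 = 3·10 + 9 ↦ 3·11 + 9|_11 = 42 ⇒ 41

2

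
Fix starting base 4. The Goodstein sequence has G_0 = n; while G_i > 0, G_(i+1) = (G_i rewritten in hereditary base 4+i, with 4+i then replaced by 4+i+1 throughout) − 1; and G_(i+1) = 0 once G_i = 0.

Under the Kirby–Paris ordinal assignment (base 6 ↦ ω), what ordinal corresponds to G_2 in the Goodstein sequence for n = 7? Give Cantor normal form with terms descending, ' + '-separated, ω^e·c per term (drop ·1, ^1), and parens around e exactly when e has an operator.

ω + 1

base 4: 7 = 4 + 3; at 5: 5 + 3 = 8; next = 7
base 5: 7 = 5 + 2; at 6: 6 + 2 = 8; next = 7
base 6: 7 = 6 + 1; at 7: 7 + 1 = 8; next = 7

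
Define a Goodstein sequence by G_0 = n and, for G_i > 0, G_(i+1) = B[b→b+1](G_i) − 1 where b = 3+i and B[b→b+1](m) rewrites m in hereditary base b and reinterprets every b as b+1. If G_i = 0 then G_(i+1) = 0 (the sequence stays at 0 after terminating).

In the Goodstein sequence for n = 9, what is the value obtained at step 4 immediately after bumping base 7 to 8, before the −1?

24

base 3: 9 = 3^2; at 4: 4^2 = 16; next = 15
base 4: 15 = 3·4 + 3; at 5: 3·5 + 3 = 18; next = 17
base 5: 17 = 3·5 + 2; at 6: 3·6 + 2 = 20; next = 19
base 6: 19 = 3·6 + 1; at 7: 3·7 + 1 = 22; next = 21
base 7: 21 = 3·7; at 8: 3·8 = 24; next = 23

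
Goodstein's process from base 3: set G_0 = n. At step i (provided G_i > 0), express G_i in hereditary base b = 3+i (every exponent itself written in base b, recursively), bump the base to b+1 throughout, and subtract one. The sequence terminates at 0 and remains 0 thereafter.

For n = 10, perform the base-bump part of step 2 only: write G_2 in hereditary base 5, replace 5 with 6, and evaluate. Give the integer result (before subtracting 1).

28

(0) 10|_3 = 3^2 + 1 ↦ 4^2 + 1|_4 = 17 ⇒ 16
(1) 16|_4 = 4^2 ↦ 5^2|_5 = 25 ⇒ 24
(2) 24|_5 = 4·5 + 4 ↦ 4·6 + 4|_6 = 28 ⇒ 27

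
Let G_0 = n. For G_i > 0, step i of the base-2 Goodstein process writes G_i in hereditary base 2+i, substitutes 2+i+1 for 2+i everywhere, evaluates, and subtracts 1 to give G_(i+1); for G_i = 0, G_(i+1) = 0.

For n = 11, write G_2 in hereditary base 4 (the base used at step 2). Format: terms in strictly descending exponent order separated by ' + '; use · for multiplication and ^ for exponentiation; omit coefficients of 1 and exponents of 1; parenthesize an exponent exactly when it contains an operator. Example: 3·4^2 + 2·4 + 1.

11 —HB2→ 2^(2 + 1) + 2 + 1 —bump→ 3^(3 + 1) + 3 + 1 = 85 —(−1)→ 84
84 —HB3→ 3^(3 + 1) + 3 —bump→ 4^(4 + 1) + 4 = 1028 —(−1)→ 1027

4^(4 + 1) + 3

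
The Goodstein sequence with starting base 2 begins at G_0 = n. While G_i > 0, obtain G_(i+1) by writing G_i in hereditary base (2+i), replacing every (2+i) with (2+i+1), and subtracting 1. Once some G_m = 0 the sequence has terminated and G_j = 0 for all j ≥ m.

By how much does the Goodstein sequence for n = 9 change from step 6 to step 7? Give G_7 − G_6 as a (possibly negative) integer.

9 —HB2→ 2^(2 + 1) + 1 —bump→ 3^(3 + 1) + 1 = 82 —(−1)→ 81
81 —HB3→ 3^(3 + 1) —bump→ 4^(4 + 1) = 1024 —(−1)→ 1023
1023 —HB4→ 3·4^4 + 3·4^3 + 3·4^2 + 3·4 + 3 —bump→ 3·5^5 + 3·5^3 + 3·5^2 + 3·5 + 3 = 9843 —(−1)→ 9842
9842 —HB5→ 3·5^5 + 3·5^3 + 3·5^2 + 3·5 + 2 —bump→ 3·6^6 + 3·6^3 + 3·6^2 + 3·6 + 2 = 140744 —(−1)→ 140743
140743 —HB6→ 3·6^6 + 3·6^3 + 3·6^2 + 3·6 + 1 —bump→ 3·7^7 + 3·7^3 + 3·7^2 + 3·7 + 1 = 2471827 —(−1)→ 2471826
2471826 —HB7→ 3·7^7 + 3·7^3 + 3·7^2 + 3·7 —bump→ 3·8^8 + 3·8^3 + 3·8^2 + 3·8 = 50333400 —(−1)→ 50333399
50333399 —HB8→ 3·8^8 + 3·8^3 + 3·8^2 + 2·8 + 7 —bump→ 3·9^9 + 3·9^3 + 3·9^2 + 2·9 + 7 = 1162263922 —(−1)→ 1162263921

1111930522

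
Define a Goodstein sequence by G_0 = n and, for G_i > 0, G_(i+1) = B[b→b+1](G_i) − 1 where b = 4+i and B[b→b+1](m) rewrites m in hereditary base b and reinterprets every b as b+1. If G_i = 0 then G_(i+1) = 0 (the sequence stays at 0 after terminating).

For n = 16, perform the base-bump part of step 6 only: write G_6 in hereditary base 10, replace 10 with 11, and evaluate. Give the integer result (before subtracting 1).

42

i=0: 16 = 4^2 (b=4); 4→5: 5^2 = 25; 25−1 = 24
i=1: 24 = 4·5 + 4 (b=5); 5→6: 4·6 + 4 = 28; 28−1 = 27
i=2: 27 = 4·6 + 3 (b=6); 6→7: 4·7 + 3 = 31; 31−1 = 30
i=3: 30 = 4·7 + 2 (b=7); 7→8: 4·8 + 2 = 34; 34−1 = 33
i=4: 33 = 4·8 + 1 (b=8); 8→9: 4·9 + 1 = 37; 37−1 = 36
i=5: 36 = 4·9 (b=9); 9→10: 4·10 = 40; 40−1 = 39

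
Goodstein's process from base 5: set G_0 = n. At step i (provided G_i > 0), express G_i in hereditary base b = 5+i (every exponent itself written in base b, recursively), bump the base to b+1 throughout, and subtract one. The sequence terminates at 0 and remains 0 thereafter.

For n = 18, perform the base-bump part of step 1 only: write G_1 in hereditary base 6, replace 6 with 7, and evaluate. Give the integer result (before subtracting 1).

23

[0] 18 ≡ 3·5 + 3 (base 5). Lift 6: 21. −1: 20.
[1] 20 ≡ 3·6 + 2 (base 6). Lift 7: 23. −1: 22.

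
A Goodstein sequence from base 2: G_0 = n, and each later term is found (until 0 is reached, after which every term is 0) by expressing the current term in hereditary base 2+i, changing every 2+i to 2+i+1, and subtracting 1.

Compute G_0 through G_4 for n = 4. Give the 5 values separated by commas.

4, 26, 41, 60, 83

G_0=4  [base 2] 2^2  →[2↦3]→  3^3 = 27  −1 ⇒ G_1=26
G_1=26  [base 3] 2·3^2 + 2·3 + 2  →[3↦4]→  2·4^2 + 2·4 + 2 = 42  −1 ⇒ G_2=41
G_2=41  [base 4] 2·4^2 + 2·4 + 1  →[4↦5]→  2·5^2 + 2·5 + 1 = 61  −1 ⇒ G_3=60
G_3=60  [base 5] 2·5^2 + 2·5  →[5↦6]→  2·6^2 + 2·6 = 84  −1 ⇒ G_4=83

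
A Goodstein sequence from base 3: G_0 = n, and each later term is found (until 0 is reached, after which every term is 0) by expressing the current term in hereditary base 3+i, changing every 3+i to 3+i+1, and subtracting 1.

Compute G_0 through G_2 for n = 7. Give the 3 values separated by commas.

G_0=7  [base 3] 2·3 + 1  →[3↦4]→  2·4 + 1 = 9  −1 ⇒ G_1=8
G_1=8  [base 4] 2·4  →[4↦5]→  2·5 = 10  −1 ⇒ G_2=9

7, 8, 9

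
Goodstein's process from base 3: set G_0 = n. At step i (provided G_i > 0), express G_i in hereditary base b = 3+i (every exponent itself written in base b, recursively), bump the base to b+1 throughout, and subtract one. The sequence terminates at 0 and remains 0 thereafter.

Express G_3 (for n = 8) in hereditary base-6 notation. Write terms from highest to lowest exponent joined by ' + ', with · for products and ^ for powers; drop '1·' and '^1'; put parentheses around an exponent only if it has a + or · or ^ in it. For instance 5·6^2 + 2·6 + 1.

6 + 5

(0) 8|_3 = 2·3 + 2 ↦ 2·4 + 2|_4 = 10 ⇒ 9
(1) 9|_4 = 2·4 + 1 ↦ 2·5 + 1|_5 = 11 ⇒ 10
(2) 10|_5 = 2·5 ↦ 2·6|_6 = 12 ⇒ 11
(3) 11|_6 = 6 + 5 ↦ 7 + 5|_7 = 12 ⇒ 11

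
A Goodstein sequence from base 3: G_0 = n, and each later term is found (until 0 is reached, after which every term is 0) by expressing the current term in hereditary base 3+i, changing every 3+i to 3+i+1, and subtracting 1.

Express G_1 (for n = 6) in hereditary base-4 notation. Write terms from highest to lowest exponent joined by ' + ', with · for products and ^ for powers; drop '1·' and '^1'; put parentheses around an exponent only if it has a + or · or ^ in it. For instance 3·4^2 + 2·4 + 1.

4 + 3

base 3: 6 = 2·3; at 4: 2·4 = 8; next = 7
base 4: 7 = 4 + 3; at 5: 5 + 3 = 8; next = 7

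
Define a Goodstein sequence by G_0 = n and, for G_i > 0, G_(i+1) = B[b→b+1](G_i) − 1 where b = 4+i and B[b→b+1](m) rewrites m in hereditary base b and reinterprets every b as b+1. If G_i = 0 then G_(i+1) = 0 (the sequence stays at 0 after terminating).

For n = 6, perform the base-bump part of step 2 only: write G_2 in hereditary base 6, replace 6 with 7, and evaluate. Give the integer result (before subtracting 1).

7

i=0: 6 = 4 + 2 (b=4); 4→5: 5 + 2 = 7; 7−1 = 6
i=1: 6 = 5 + 1 (b=5); 5→6: 6 + 1 = 7; 7−1 = 6
i=2: 6 = 6 (b=6); 6→7: 7 = 7; 7−1 = 6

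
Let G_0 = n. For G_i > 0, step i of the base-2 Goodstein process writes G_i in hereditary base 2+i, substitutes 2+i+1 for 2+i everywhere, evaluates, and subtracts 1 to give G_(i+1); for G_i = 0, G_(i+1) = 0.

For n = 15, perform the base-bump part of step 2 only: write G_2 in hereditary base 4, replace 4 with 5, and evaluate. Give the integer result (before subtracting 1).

18753

15 —HB2→ 2^(2 + 1) + 2^2 + 2 + 1 —bump→ 3^(3 + 1) + 3^3 + 3 + 1 = 112 —(−1)→ 111
111 —HB3→ 3^(3 + 1) + 3^3 + 3 —bump→ 4^(4 + 1) + 4^4 + 4 = 1284 —(−1)→ 1283
1283 —HB4→ 4^(4 + 1) + 4^4 + 3 —bump→ 5^(5 + 1) + 5^5 + 3 = 18753 —(−1)→ 18752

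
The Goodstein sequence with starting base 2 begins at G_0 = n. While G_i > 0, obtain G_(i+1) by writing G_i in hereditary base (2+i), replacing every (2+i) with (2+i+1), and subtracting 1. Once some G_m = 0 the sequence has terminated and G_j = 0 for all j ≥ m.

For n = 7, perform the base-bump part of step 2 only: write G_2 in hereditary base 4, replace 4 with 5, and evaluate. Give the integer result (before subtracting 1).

i=0: 7 = 2^2 + 2 + 1 (b=2); 2→3: 3^3 + 3 + 1 = 31; 31−1 = 30
i=1: 30 = 3^3 + 3 (b=3); 3→4: 4^4 + 4 = 260; 260−1 = 259
i=2: 259 = 4^4 + 3 (b=4); 4→5: 5^5 + 3 = 3128; 3128−1 = 3127

3128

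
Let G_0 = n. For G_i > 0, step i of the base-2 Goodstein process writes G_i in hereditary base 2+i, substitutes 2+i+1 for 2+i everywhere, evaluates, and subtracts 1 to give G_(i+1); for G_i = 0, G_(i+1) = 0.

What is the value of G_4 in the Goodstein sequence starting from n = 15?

step 0: 15 = 2^(2 + 1) + 2^2 + 2 + 1; sub 3 for 2: 3^(3 + 1) + 3^3 + 3 + 1; = 112; G_1 = 112−1 = 111
step 1: 111 = 3^(3 + 1) + 3^3 + 3; sub 4 for 3: 4^(4 + 1) + 4^4 + 4; = 1284; G_2 = 1284−1 = 1283
step 2: 1283 = 4^(4 + 1) + 4^4 + 3; sub 5 for 4: 5^(5 + 1) + 5^5 + 3; = 18753; G_3 = 18753−1 = 18752
step 3: 18752 = 5^(5 + 1) + 5^5 + 2; sub 6 for 5: 6^(6 + 1) + 6^6 + 2; = 326594; G_4 = 326594−1 = 326593
step 4: 326593 = 6^(6 + 1) + 6^6 + 1; sub 7 for 6: 7^(7 + 1) + 7^7 + 1; = 6588345; G_5 = 6588345−1 = 6588344

326593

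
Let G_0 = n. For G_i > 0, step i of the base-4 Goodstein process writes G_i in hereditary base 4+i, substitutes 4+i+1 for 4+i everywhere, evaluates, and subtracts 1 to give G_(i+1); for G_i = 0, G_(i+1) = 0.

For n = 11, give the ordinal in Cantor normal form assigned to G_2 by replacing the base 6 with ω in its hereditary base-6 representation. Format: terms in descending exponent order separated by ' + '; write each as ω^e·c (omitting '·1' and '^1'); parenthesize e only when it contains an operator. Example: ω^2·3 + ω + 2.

11 —HB4→ 2·4 + 3 —bump→ 2·5 + 3 = 13 —(−1)→ 12
12 —HB5→ 2·5 + 2 —bump→ 2·6 + 2 = 14 —(−1)→ 13

ω·2 + 1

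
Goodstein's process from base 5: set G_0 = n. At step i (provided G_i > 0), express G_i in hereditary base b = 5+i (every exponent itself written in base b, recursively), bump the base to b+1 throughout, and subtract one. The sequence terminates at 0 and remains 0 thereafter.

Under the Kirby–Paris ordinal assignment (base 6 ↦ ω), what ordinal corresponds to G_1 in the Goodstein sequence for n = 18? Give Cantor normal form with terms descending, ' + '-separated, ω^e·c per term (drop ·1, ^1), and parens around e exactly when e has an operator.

ω·3 + 2

G_0 = 18. HB_5(18) = 3·5 + 3. Bump = 21. G_1 = 20.
G_1 = 20. HB_6(20) = 3·6 + 2. Bump = 23. G_2 = 22.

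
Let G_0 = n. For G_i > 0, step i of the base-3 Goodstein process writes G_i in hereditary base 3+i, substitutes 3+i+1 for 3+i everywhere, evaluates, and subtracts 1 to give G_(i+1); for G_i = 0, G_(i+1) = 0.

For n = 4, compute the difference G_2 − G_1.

0

G_0=4  [base 3] 3 + 1  →[3↦4]→  4 + 1 = 5  −1 ⇒ G_1=4
G_1=4  [base 4] 4  →[4↦5]→  5 = 5  −1 ⇒ G_2=4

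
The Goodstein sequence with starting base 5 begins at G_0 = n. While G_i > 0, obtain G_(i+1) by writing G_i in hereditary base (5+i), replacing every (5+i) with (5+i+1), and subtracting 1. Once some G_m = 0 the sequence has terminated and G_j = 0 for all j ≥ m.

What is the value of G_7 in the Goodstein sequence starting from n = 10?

step 0: 10 = 2·5; sub 6 for 5: 2·6; = 12; G_1 = 12−1 = 11
step 1: 11 = 6 + 5; sub 7 for 6: 7 + 5; = 12; G_2 = 12−1 = 11
step 2: 11 = 7 + 4; sub 8 for 7: 8 + 4; = 12; G_3 = 12−1 = 11
step 3: 11 = 8 + 3; sub 9 for 8: 9 + 3; = 12; G_4 = 12−1 = 11
step 4: 11 = 9 + 2; sub 10 for 9: 10 + 2; = 12; G_5 = 12−1 = 11
step 5: 11 = 10 + 1; sub 11 for 10: 11 + 1; = 12; G_6 = 12−1 = 11
step 6: 11 = 11; sub 12 for 11: 12; = 12; G_7 = 12−1 = 11
step 7: 11 = 11; sub 13 for 12: 11; = 11; G_8 = 11−1 = 10

11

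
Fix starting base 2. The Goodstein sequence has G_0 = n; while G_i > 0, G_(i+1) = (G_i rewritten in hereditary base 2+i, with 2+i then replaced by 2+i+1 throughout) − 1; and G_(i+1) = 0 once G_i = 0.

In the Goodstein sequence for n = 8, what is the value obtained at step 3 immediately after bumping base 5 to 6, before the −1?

93396

[0] 8 ≡ 2^(2 + 1) (base 2). Lift 3: 81. −1: 80.
[1] 80 ≡ 2·3^3 + 2·3^2 + 2·3 + 2 (base 3). Lift 4: 554. −1: 553.
[2] 553 ≡ 2·4^4 + 2·4^2 + 2·4 + 1 (base 4). Lift 5: 6311. −1: 6310.
[3] 6310 ≡ 2·5^5 + 2·5^2 + 2·5 (base 5). Lift 6: 93396. −1: 93395.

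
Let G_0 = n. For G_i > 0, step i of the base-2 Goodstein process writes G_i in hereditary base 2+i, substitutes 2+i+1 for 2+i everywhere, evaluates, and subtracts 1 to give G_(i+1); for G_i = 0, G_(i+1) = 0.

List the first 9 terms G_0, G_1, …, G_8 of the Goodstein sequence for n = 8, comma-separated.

8, 80, 553, 6310, 93395, 1647195, 33554571, 774841151, 20000000211

base 2: 8 = 2^(2 + 1); at 3: 3^(3 + 1) = 81; next = 80
base 3: 80 = 2·3^3 + 2·3^2 + 2·3 + 2; at 4: 2·4^4 + 2·4^2 + 2·4 + 2 = 554; next = 553
base 4: 553 = 2·4^4 + 2·4^2 + 2·4 + 1; at 5: 2·5^5 + 2·5^2 + 2·5 + 1 = 6311; next = 6310
base 5: 6310 = 2·5^5 + 2·5^2 + 2·5; at 6: 2·6^6 + 2·6^2 + 2·6 = 93396; next = 93395
base 6: 93395 = 2·6^6 + 2·6^2 + 6 + 5; at 7: 2·7^7 + 2·7^2 + 7 + 5 = 1647196; next = 1647195
base 7: 1647195 = 2·7^7 + 2·7^2 + 7 + 4; at 8: 2·8^8 + 2·8^2 + 8 + 4 = 33554572; next = 33554571
base 8: 33554571 = 2·8^8 + 2·8^2 + 8 + 3; at 9: 2·9^9 + 2·9^2 + 9 + 3 = 774841152; next = 774841151
base 9: 774841151 = 2·9^9 + 2·9^2 + 9 + 2; at 10: 2·10^10 + 2·10^2 + 10 + 2 = 20000000212; next = 20000000211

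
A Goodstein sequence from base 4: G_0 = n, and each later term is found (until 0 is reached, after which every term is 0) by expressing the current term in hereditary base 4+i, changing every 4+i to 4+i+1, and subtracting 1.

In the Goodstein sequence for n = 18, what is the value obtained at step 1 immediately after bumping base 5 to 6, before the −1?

(0) 18|_4 = 4^2 + 2 ↦ 5^2 + 2|_5 = 27 ⇒ 26
(1) 26|_5 = 5^2 + 1 ↦ 6^2 + 1|_6 = 37 ⇒ 36

37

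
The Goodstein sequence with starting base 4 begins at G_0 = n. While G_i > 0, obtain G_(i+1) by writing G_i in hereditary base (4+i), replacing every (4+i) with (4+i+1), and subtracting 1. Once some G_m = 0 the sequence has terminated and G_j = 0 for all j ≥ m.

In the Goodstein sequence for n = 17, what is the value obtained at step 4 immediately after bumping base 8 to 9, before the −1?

step 0: 17 = 4^2 + 1; sub 5 for 4: 5^2 + 1; = 26; G_1 = 26−1 = 25
step 1: 25 = 5^2; sub 6 for 5: 6^2; = 36; G_2 = 36−1 = 35
step 2: 35 = 5·6 + 5; sub 7 for 6: 5·7 + 5; = 40; G_3 = 40−1 = 39
step 3: 39 = 5·7 + 4; sub 8 for 7: 5·8 + 4; = 44; G_4 = 44−1 = 43
step 4: 43 = 5·8 + 3; sub 9 for 8: 5·9 + 3; = 48; G_5 = 48−1 = 47

48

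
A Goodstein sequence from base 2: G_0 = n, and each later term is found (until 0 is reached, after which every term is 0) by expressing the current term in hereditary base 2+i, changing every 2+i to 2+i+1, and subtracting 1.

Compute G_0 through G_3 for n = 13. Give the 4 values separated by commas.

base 2: 13 = 2^(2 + 1) + 2^2 + 1; at 3: 3^(3 + 1) + 3^3 + 1 = 109; next = 108
base 3: 108 = 3^(3 + 1) + 3^3; at 4: 4^(4 + 1) + 4^4 = 1280; next = 1279
base 4: 1279 = 4^(4 + 1) + 3·4^3 + 3·4^2 + 3·4 + 3; at 5: 5^(5 + 1) + 3·5^3 + 3·5^2 + 3·5 + 3 = 16093; next = 16092

13, 108, 1279, 16092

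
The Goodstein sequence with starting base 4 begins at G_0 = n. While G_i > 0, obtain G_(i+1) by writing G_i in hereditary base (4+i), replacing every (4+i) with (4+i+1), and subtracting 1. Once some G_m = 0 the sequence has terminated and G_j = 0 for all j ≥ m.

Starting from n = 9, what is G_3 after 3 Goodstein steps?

11

G_0 = 9. HB_4(9) = 2·4 + 1. Bump = 11. G_1 = 10.
G_1 = 10. HB_5(10) = 2·5. Bump = 12. G_2 = 11.
G_2 = 11. HB_6(11) = 6 + 5. Bump = 12. G_3 = 11.
G_3 = 11. HB_7(11) = 7 + 4. Bump = 12. G_4 = 11.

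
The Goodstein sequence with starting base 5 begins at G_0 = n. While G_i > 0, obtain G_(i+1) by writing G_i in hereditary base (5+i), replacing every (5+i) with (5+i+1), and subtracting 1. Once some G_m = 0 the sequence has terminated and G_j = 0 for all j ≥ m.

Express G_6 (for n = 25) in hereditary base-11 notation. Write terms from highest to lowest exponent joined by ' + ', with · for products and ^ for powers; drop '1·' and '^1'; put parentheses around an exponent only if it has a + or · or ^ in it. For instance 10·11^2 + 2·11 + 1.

[0] 25 ≡ 5^2 (base 5). Lift 6: 36. −1: 35.
[1] 35 ≡ 5·6 + 5 (base 6). Lift 7: 40. −1: 39.
[2] 39 ≡ 5·7 + 4 (base 7). Lift 8: 44. −1: 43.
[3] 43 ≡ 5·8 + 3 (base 8). Lift 9: 48. −1: 47.
[4] 47 ≡ 5·9 + 2 (base 9). Lift 10: 52. −1: 51.
[5] 51 ≡ 5·10 + 1 (base 10). Lift 11: 56. −1: 55.
[6] 55 ≡ 5·11 (base 11). Lift 12: 60. −1: 59.

5·11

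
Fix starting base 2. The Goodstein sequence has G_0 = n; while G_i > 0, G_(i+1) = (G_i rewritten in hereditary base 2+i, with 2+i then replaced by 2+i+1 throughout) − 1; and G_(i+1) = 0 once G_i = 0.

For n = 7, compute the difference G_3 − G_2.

7 —HB2→ 2^2 + 2 + 1 —bump→ 3^3 + 3 + 1 = 31 —(−1)→ 30
30 —HB3→ 3^3 + 3 —bump→ 4^4 + 4 = 260 —(−1)→ 259
259 —HB4→ 4^4 + 3 —bump→ 5^5 + 3 = 3128 —(−1)→ 3127

2868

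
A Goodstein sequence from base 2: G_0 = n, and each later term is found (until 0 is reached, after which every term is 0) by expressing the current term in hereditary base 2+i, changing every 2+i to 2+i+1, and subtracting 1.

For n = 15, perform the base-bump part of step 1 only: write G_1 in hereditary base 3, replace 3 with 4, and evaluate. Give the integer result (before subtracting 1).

G_0 = 15. HB_2(15) = 2^(2 + 1) + 2^2 + 2 + 1. Bump = 112. G_1 = 111.
G_1 = 111. HB_3(111) = 3^(3 + 1) + 3^3 + 3. Bump = 1284. G_2 = 1283.

1284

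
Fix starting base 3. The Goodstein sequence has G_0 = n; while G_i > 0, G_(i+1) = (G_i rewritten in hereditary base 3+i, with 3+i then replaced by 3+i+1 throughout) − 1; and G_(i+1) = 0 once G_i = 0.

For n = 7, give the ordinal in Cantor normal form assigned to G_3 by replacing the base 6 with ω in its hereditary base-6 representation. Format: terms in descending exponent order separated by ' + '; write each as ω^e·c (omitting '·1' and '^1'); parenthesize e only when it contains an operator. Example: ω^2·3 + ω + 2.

ω + 3

7 —HB3→ 2·3 + 1 —bump→ 2·4 + 1 = 9 —(−1)→ 8
8 —HB4→ 2·4 —bump→ 2·5 = 10 —(−1)→ 9
9 —HB5→ 5 + 4 —bump→ 6 + 4 = 10 —(−1)→ 9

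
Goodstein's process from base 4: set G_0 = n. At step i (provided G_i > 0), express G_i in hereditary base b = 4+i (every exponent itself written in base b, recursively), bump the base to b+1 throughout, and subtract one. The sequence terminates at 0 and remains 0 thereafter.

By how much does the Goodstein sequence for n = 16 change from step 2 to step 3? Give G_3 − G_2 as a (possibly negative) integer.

16 —HB4→ 4^2 —bump→ 5^2 = 25 —(−1)→ 24
24 —HB5→ 4·5 + 4 —bump→ 4·6 + 4 = 28 —(−1)→ 27
27 —HB6→ 4·6 + 3 —bump→ 4·7 + 3 = 31 —(−1)→ 30

3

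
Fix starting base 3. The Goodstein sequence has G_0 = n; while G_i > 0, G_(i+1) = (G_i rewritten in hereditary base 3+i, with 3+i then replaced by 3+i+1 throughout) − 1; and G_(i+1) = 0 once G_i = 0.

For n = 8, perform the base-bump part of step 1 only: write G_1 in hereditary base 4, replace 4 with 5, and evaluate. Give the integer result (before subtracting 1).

[0] 8 ≡ 2·3 + 2 (base 3). Lift 4: 10. −1: 9.
[1] 9 ≡ 2·4 + 1 (base 4). Lift 5: 11. −1: 10.

11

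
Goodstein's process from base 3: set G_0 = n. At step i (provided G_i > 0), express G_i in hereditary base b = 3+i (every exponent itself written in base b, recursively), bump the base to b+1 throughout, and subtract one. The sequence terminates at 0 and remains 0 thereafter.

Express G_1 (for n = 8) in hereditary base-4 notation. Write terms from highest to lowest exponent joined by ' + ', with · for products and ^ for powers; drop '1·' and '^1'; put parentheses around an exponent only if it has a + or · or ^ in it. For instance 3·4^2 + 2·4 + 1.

base 3: 8 = 2·3 + 2; at 4: 2·4 + 2 = 10; next = 9
base 4: 9 = 2·4 + 1; at 5: 2·5 + 1 = 11; next = 10

2·4 + 1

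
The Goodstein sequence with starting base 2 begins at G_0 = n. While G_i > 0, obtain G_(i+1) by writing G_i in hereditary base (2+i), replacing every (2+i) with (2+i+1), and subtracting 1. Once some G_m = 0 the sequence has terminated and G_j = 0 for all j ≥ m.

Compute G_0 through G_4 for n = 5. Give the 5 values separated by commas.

5, 27, 255, 467, 775

5 —HB2→ 2^2 + 1 —bump→ 3^3 + 1 = 28 —(−1)→ 27
27 —HB3→ 3^3 —bump→ 4^4 = 256 —(−1)→ 255
255 —HB4→ 3·4^3 + 3·4^2 + 3·4 + 3 —bump→ 3·5^3 + 3·5^2 + 3·5 + 3 = 468 —(−1)→ 467
467 —HB5→ 3·5^3 + 3·5^2 + 3·5 + 2 —bump→ 3·6^3 + 3·6^2 + 3·6 + 2 = 776 —(−1)→ 775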